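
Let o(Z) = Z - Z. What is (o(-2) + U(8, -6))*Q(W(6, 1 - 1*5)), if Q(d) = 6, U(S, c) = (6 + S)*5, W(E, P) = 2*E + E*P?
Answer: 420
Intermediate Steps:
o(Z) = 0
U(S, c) = 30 + 5*S
(o(-2) + U(8, -6))*Q(W(6, 1 - 1*5)) = (0 + (30 + 5*8))*6 = (0 + (30 + 40))*6 = (0 + 70)*6 = 70*6 = 420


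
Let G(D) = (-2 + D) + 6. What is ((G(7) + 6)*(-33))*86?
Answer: -48246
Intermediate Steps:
G(D) = 4 + D
((G(7) + 6)*(-33))*86 = (((4 + 7) + 6)*(-33))*86 = ((11 + 6)*(-33))*86 = (17*(-33))*86 = -561*86 = -48246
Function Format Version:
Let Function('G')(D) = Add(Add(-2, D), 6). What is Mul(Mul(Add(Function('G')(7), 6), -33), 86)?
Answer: -48246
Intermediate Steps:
Function('G')(D) = Add(4, D)
Mul(Mul(Add(Function('G')(7), 6), -33), 86) = Mul(Mul(Add(Add(4, 7), 6), -33), 86) = Mul(Mul(Add(11, 6), -33), 86) = Mul(Mul(17, -33), 86) = Mul(-561, 86) = -48246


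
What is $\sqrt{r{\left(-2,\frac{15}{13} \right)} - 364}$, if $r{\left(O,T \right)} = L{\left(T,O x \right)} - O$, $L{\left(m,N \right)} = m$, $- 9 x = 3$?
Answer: $\frac{i \sqrt{60983}}{13} \approx 18.996 i$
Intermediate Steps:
$x = - \frac{1}{3}$ ($x = \left(- \frac{1}{9}\right) 3 = - \frac{1}{3} \approx -0.33333$)
$r{\left(O,T \right)} = T - O$
$\sqrt{r{\left(-2,\frac{15}{13} \right)} - 364} = \sqrt{\left(\frac{15}{13} - -2\right) - 364} = \sqrt{\left(15 \cdot \frac{1}{13} + 2\right) - 364} = \sqrt{\left(\frac{15}{13} + 2\right) - 364} = \sqrt{\frac{41}{13} - 364} = \sqrt{- \frac{4691}{13}} = \frac{i \sqrt{60983}}{13}$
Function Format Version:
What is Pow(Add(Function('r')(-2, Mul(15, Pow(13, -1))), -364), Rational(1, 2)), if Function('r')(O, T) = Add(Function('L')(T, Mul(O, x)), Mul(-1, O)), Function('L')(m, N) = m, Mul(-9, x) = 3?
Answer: Mul(Rational(1, 13), I, Pow(60983, Rational(1, 2))) ≈ Mul(18.996, I)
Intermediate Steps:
x = Rational(-1, 3) (x = Mul(Rational(-1, 9), 3) = Rational(-1, 3) ≈ -0.33333)
Function('r')(O, T) = Add(T, Mul(-1, O))
Pow(Add(Function('r')(-2, Mul(15, Pow(13, -1))), -364), Rational(1, 2)) = Pow(Add(Add(Mul(15, Pow(13, -1)), Mul(-1, -2)), -364), Rational(1, 2)) = Pow(Add(Add(Mul(15, Rational(1, 13)), 2), -364), Rational(1, 2)) = Pow(Add(Add(Rational(15, 13), 2), -364), Rational(1, 2)) = Pow(Add(Rational(41, 13), -364), Rational(1, 2)) = Pow(Rational(-4691, 13), Rational(1, 2)) = Mul(Rational(1, 13), I, Pow(60983, Rational(1, 2)))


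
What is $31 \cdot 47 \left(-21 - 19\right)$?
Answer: $-58280$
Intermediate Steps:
$31 \cdot 47 \left(-21 - 19\right) = 1457 \left(-40\right) = -58280$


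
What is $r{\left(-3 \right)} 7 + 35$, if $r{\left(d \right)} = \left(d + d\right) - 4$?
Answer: $-35$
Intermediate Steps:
$r{\left(d \right)} = -4 + 2 d$ ($r{\left(d \right)} = 2 d - 4 = -4 + 2 d$)
$r{\left(-3 \right)} 7 + 35 = \left(-4 + 2 \left(-3\right)\right) 7 + 35 = \left(-4 - 6\right) 7 + 35 = \left(-10\right) 7 + 35 = -70 + 35 = -35$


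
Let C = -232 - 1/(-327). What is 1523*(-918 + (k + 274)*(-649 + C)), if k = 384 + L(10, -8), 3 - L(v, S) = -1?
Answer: -290912978714/327 ≈ -8.8964e+8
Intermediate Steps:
L(v, S) = 4 (L(v, S) = 3 - 1*(-1) = 3 + 1 = 4)
C = -75863/327 (C = -232 - 1*(-1/327) = -232 + 1/327 = -75863/327 ≈ -232.00)
k = 388 (k = 384 + 4 = 388)
1523*(-918 + (k + 274)*(-649 + C)) = 1523*(-918 + (388 + 274)*(-649 - 75863/327)) = 1523*(-918 + 662*(-288086/327)) = 1523*(-918 - 190712932/327) = 1523*(-191013118/327) = -290912978714/327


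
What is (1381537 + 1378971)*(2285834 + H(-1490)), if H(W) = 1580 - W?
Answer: 6318537803232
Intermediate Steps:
(1381537 + 1378971)*(2285834 + H(-1490)) = (1381537 + 1378971)*(2285834 + (1580 - 1*(-1490))) = 2760508*(2285834 + (1580 + 1490)) = 2760508*(2285834 + 3070) = 2760508*2288904 = 6318537803232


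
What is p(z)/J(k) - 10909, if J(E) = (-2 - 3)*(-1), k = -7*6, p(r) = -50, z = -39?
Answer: -10919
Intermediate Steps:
k = -42
J(E) = 5 (J(E) = -5*(-1) = 5)
p(z)/J(k) - 10909 = -50/5 - 10909 = -50*⅕ - 10909 = -10 - 10909 = -10919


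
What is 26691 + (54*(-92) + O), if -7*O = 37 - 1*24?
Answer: 152048/7 ≈ 21721.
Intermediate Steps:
O = -13/7 (O = -(37 - 1*24)/7 = -(37 - 24)/7 = -1/7*13 = -13/7 ≈ -1.8571)
26691 + (54*(-92) + O) = 26691 + (54*(-92) - 13/7) = 26691 + (-4968 - 13/7) = 26691 - 34789/7 = 152048/7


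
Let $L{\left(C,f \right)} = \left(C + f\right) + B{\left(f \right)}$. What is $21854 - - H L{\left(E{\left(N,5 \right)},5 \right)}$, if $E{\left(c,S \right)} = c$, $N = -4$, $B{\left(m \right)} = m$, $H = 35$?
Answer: $22064$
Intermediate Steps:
$L{\left(C,f \right)} = C + 2 f$ ($L{\left(C,f \right)} = \left(C + f\right) + f = C + 2 f$)
$21854 - - H L{\left(E{\left(N,5 \right)},5 \right)} = 21854 - \left(-1\right) 35 \left(-4 + 2 \cdot 5\right) = 21854 - - 35 \left(-4 + 10\right) = 21854 - \left(-35\right) 6 = 21854 - -210 = 21854 + 210 = 22064$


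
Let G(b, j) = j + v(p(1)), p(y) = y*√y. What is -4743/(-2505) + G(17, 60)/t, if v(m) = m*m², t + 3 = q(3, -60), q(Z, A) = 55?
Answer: 133147/43420 ≈ 3.0665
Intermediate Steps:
p(y) = y^(3/2)
t = 52 (t = -3 + 55 = 52)
v(m) = m³
G(b, j) = 1 + j (G(b, j) = j + (1^(3/2))³ = j + 1³ = j + 1 = 1 + j)
-4743/(-2505) + G(17, 60)/t = -4743/(-2505) + (1 + 60)/52 = -4743*(-1/2505) + 61*(1/52) = 1581/835 + 61/52 = 133147/43420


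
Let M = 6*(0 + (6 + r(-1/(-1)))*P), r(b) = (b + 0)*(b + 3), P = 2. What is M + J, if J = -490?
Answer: -370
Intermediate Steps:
r(b) = b*(3 + b)
M = 120 (M = 6*(0 + (6 + (-1/(-1))*(3 - 1/(-1)))*2) = 6*(0 + (6 + (-1*(-1))*(3 - 1*(-1)))*2) = 6*(0 + (6 + 1*(3 + 1))*2) = 6*(0 + (6 + 1*4)*2) = 6*(0 + (6 + 4)*2) = 6*(0 + 10*2) = 6*(0 + 20) = 6*20 = 120)
M + J = 120 - 490 = -370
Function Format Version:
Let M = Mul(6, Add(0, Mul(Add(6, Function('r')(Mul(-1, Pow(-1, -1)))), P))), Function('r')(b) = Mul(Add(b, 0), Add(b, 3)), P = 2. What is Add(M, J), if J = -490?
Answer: -370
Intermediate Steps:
Function('r')(b) = Mul(b, Add(3, b))
M = 120 (M = Mul(6, Add(0, Mul(Add(6, Mul(Mul(-1, Pow(-1, -1)), Add(3, Mul(-1, Pow(-1, -1))))), 2))) = Mul(6, Add(0, Mul(Add(6, Mul(Mul(-1, -1), Add(3, Mul(-1, -1)))), 2))) = Mul(6, Add(0, Mul(Add(6, Mul(1, Add(3, 1))), 2))) = Mul(6, Add(0, Mul(Add(6, Mul(1, 4)), 2))) = Mul(6, Add(0, Mul(Add(6, 4), 2))) = Mul(6, Add(0, Mul(10, 2))) = Mul(6, Add(0, 20)) = Mul(6, 20) = 120)
Add(M, J) = Add(120, -490) = -370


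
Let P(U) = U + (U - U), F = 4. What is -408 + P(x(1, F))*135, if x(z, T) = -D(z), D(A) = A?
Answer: -543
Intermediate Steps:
x(z, T) = -z
P(U) = U (P(U) = U + 0 = U)
-408 + P(x(1, F))*135 = -408 - 1*1*135 = -408 - 1*135 = -408 - 135 = -543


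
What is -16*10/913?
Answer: -160/913 ≈ -0.17525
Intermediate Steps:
-16*10/913 = -160*1/913 = -160/913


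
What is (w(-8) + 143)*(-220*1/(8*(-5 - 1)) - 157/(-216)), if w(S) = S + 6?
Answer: 53909/72 ≈ 748.74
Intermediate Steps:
w(S) = 6 + S
(w(-8) + 143)*(-220*1/(8*(-5 - 1)) - 157/(-216)) = ((6 - 8) + 143)*(-220*1/(8*(-5 - 1)) - 157/(-216)) = (-2 + 143)*(-220/(8*(-6)) - 157*(-1/216)) = 141*(-220/(-48) + 157/216) = 141*(-220*(-1/48) + 157/216) = 141*(55/12 + 157/216) = 141*(1147/216) = 53909/72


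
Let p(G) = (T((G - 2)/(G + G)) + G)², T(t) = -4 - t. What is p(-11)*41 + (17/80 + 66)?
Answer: 97113117/9680 ≈ 10032.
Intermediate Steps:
p(G) = (-4 + G - (-2 + G)/(2*G))² (p(G) = ((-4 - (G - 2)/(G + G)) + G)² = ((-4 - (-2 + G)/(2*G)) + G)² = (-4 + G - (-2 + G)/(2*G))²)
p(-11)*41 + (17/80 + 66) = ((¼)*(-2 - 11 + 2*(-11)*(4 - 1*(-11)))²/(-11)²)*41 + (17/80 + 66) = ((¼)*(1/121)*(-2 - 11 + 2*(-11)*(4 + 11))²)*41 + (17*(1/80) + 66) = ((¼)*(1/121)*(-2 - 11 + 2*(-11)*15)²)*41 + (17/80 + 66) = ((¼)*(1/121)*(-2 - 11 - 330)²)*41 + 5297/80 = ((¼)*(1/121)*(-343)²)*41 + 5297/80 = ((¼)*(1/121)*117649)*41 + 5297/80 = (117649/484)*41 + 5297/80 = 4823609/484 + 5297/80 = 97113117/9680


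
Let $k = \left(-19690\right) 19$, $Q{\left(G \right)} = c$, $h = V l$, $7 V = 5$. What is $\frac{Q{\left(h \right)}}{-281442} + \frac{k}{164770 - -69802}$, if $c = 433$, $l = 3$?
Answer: $- \frac{13173979537}{8252301603} \approx -1.5964$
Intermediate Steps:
$V = \frac{5}{7}$ ($V = \frac{1}{7} \cdot 5 = \frac{5}{7} \approx 0.71429$)
$h = \frac{15}{7}$ ($h = \frac{5}{7} \cdot 3 = \frac{15}{7} \approx 2.1429$)
$Q{\left(G \right)} = 433$
$k = -374110$
$\frac{Q{\left(h \right)}}{-281442} + \frac{k}{164770 - -69802} = \frac{433}{-281442} - \frac{374110}{164770 - -69802} = 433 \left(- \frac{1}{281442}\right) - \frac{374110}{164770 + 69802} = - \frac{433}{281442} - \frac{374110}{234572} = - \frac{433}{281442} - \frac{187055}{117286} = - \frac{13173979537}{8252301603}$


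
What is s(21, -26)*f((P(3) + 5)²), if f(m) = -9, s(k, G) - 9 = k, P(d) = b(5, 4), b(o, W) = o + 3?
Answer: -270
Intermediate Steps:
b(o, W) = 3 + o
P(d) = 8 (P(d) = 3 + 5 = 8)
s(k, G) = 9 + k
s(21, -26)*f((P(3) + 5)²) = (9 + 21)*(-9) = 30*(-9) = -270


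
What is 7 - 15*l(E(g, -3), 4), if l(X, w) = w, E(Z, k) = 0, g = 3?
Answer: -53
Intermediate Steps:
7 - 15*l(E(g, -3), 4) = 7 - 15*4 = 7 - 60 = -53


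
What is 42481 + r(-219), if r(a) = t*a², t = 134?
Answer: 6469255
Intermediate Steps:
r(a) = 134*a²
42481 + r(-219) = 42481 + 134*(-219)² = 42481 + 134*47961 = 42481 + 6426774 = 6469255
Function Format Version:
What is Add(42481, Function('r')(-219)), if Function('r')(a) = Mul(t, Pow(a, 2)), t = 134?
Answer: 6469255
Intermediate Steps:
Function('r')(a) = Mul(134, Pow(a, 2))
Add(42481, Function('r')(-219)) = Add(42481, Mul(134, Pow(-219, 2))) = Add(42481, Mul(134, 47961)) = Add(42481, 6426774) = 6469255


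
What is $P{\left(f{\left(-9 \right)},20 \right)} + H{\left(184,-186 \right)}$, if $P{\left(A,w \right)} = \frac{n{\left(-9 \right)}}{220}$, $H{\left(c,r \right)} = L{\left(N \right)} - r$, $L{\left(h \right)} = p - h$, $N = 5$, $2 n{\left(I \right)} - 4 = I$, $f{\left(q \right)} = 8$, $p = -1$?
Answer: $\frac{15839}{88} \approx 179.99$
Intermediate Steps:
$n{\left(I \right)} = 2 + \frac{I}{2}$
$L{\left(h \right)} = -1 - h$
$H{\left(c,r \right)} = -6 - r$ ($H{\left(c,r \right)} = \left(-1 - 5\right) - r = -6 - r$)
$P{\left(A,w \right)} = - \frac{1}{88}$ ($P{\left(A,w \right)} = \frac{2 + \frac{1}{2} \left(-9\right)}{220} = \left(2 - \frac{9}{2}\right) \frac{1}{220} = \left(- \frac{5}{2}\right) \frac{1}{220} = - \frac{1}{88}$)
$P{\left(f{\left(-9 \right)},20 \right)} + H{\left(184,-186 \right)} = - \frac{1}{88} - -180 = - \frac{1}{88} + \left(-6 + 186\right) = - \frac{1}{88} + 180 = \frac{15839}{88}$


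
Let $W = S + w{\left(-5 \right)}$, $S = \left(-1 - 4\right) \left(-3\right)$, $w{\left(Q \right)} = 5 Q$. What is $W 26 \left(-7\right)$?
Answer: $1820$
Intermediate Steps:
$S = 15$ ($S = \left(-5\right) \left(-3\right) = 15$)
$W = -10$ ($W = 15 + 5 \left(-5\right) = 15 - 25 = -10$)
$W 26 \left(-7\right) = \left(-10\right) 26 \left(-7\right) = \left(-260\right) \left(-7\right) = 1820$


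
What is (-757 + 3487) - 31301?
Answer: -28571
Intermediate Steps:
(-757 + 3487) - 31301 = 2730 - 31301 = -28571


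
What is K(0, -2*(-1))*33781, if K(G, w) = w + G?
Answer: 67562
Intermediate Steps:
K(G, w) = G + w
K(0, -2*(-1))*33781 = (0 - 2*(-1))*33781 = (0 + 2)*33781 = 2*33781 = 67562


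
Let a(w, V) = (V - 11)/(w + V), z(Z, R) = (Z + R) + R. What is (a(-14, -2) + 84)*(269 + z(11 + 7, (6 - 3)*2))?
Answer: 405743/16 ≈ 25359.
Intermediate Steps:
z(Z, R) = Z + 2*R (z(Z, R) = (R + Z) + R = Z + 2*R)
a(w, V) = (-11 + V)/(V + w)
(a(-14, -2) + 84)*(269 + z(11 + 7, (6 - 3)*2)) = ((-11 - 2)/(-2 - 14) + 84)*(269 + ((11 + 7) + 2*((6 - 3)*2))) = (-13/(-16) + 84)*(269 + (18 + 2*(3*2))) = (-1/16*(-13) + 84)*(269 + (18 + 2*6)) = (13/16 + 84)*(269 + (18 + 12)) = 1357*(269 + 30)/16 = (1357/16)*299 = 405743/16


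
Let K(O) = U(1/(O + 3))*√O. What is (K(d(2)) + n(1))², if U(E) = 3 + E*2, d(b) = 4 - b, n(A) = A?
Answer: 603/25 + 34*√2/5 ≈ 33.737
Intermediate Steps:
U(E) = 3 + 2*E
K(O) = √O*(3 + 2/(3 + O)) (K(O) = (3 + 2/(O + 3))*√O = (3 + 2/(3 + O))*√O = √O*(3 + 2/(3 + O)))
(K(d(2)) + n(1))² = (√(4 - 1*2)*(11 + 3*(4 - 1*2))/(3 + (4 - 1*2)) + 1)² = (√(4 - 2)*(11 + 3*(4 - 2))/(3 + (4 - 2)) + 1)² = (√2*(11 + 3*2)/(3 + 2) + 1)² = (√2*(11 + 6)/5 + 1)² = (√2*(⅕)*17 + 1)² = (17*√2/5 + 1)² = (1 + 17*√2/5)²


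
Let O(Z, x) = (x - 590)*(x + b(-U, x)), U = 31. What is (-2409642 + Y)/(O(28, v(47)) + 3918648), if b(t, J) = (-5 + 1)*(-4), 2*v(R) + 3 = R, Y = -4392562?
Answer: -1700551/974266 ≈ -1.7455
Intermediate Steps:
v(R) = -3/2 + R/2
b(t, J) = 16 (b(t, J) = -4*(-4) = 16)
O(Z, x) = (-590 + x)*(16 + x) (O(Z, x) = (x - 590)*(x + 16) = (-590 + x)*(16 + x))
(-2409642 + Y)/(O(28, v(47)) + 3918648) = (-2409642 - 4392562)/((-9440 + (-3/2 + (1/2)*47)**2 - 574*(-3/2 + (1/2)*47)) + 3918648) = -6802204/((-9440 + (-3/2 + 47/2)**2 - 574*(-3/2 + 47/2)) + 3918648) = -6802204/((-9440 + 22**2 - 574*22) + 3918648) = -6802204/((-9440 + 484 - 12628) + 3918648) = -6802204/(-21584 + 3918648) = -6802204/3897064 = -6802204*1/3897064 = -1700551/974266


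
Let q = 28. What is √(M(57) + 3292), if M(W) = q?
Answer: 2*√830 ≈ 57.619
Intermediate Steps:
M(W) = 28
√(M(57) + 3292) = √(28 + 3292) = √3320 = 2*√830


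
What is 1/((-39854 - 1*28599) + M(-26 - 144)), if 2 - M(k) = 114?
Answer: -1/68565 ≈ -1.4585e-5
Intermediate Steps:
M(k) = -112 (M(k) = 2 - 1*114 = 2 - 114 = -112)
1/((-39854 - 1*28599) + M(-26 - 144)) = 1/((-39854 - 1*28599) - 112) = 1/((-39854 - 28599) - 112) = 1/(-68453 - 112) = 1/(-68565) = -1/68565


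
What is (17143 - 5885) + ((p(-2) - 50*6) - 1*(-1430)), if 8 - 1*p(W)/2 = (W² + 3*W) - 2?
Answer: 12412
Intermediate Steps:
p(W) = 20 - 6*W - 2*W² (p(W) = 16 - 2*((W² + 3*W) - 2) = 16 - 2*(-2 + W² + 3*W) = 16 + (4 - 6*W - 2*W²) = 20 - 6*W - 2*W²)
(17143 - 5885) + ((p(-2) - 50*6) - 1*(-1430)) = (17143 - 5885) + (((20 - 6*(-2) - 2*(-2)²) - 50*6) - 1*(-1430)) = 11258 + (((20 + 12 - 2*4) - 300) + 1430) = 11258 + (((20 + 12 - 8) - 300) + 1430) = 11258 + ((24 - 300) + 1430) = 11258 + (-276 + 1430) = 11258 + 1154 = 12412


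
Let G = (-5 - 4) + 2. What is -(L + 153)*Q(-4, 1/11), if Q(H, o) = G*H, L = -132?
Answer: -588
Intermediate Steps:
G = -7 (G = -9 + 2 = -7)
Q(H, o) = -7*H
-(L + 153)*Q(-4, 1/11) = -(-132 + 153)*(-7*(-4)) = -21*28 = -1*588 = -588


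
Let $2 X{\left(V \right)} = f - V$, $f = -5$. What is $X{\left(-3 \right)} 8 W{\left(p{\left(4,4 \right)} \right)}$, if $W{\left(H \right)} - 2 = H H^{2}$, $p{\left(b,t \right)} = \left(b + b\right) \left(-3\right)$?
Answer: $110576$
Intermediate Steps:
$X{\left(V \right)} = - \frac{5}{2} - \frac{V}{2}$ ($X{\left(V \right)} = \frac{-5 - V}{2} = - \frac{5}{2} - \frac{V}{2}$)
$p{\left(b,t \right)} = - 6 b$ ($p{\left(b,t \right)} = 2 b \left(-3\right) = - 6 b$)
$W{\left(H \right)} = 2 + H^{3}$ ($W{\left(H \right)} = 2 + H H^{2} = 2 + H^{3}$)
$X{\left(-3 \right)} 8 W{\left(p{\left(4,4 \right)} \right)} = \left(- \frac{5}{2} - - \frac{3}{2}\right) 8 \left(2 + \left(\left(-6\right) 4\right)^{3}\right) = \left(- \frac{5}{2} + \frac{3}{2}\right) 8 \left(2 + \left(-24\right)^{3}\right) = \left(-1\right) 8 \left(2 - 13824\right) = \left(-8\right) \left(-13822\right) = 110576$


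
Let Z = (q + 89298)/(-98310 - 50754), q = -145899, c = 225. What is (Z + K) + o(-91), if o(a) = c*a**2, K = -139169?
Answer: 85664913395/49688 ≈ 1.7241e+6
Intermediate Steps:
o(a) = 225*a**2
Z = 18867/49688 (Z = (-145899 + 89298)/(-98310 - 50754) = -56601/(-149064) = -56601*(-1/149064) = 18867/49688 ≈ 0.37971)
(Z + K) + o(-91) = (18867/49688 - 139169) + 225*(-91)**2 = -6915010405/49688 + 225*8281 = -6915010405/49688 + 1863225 = 85664913395/49688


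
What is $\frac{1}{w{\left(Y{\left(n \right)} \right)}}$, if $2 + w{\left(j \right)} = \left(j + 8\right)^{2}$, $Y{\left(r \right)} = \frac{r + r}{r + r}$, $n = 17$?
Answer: $\frac{1}{79} \approx 0.012658$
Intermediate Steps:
$Y{\left(r \right)} = 1$ ($Y{\left(r \right)} = \frac{2 r}{2 r} = 2 r \frac{1}{2 r} = 1$)
$w{\left(j \right)} = -2 + \left(8 + j\right)^{2}$ ($w{\left(j \right)} = -2 + \left(j + 8\right)^{2} = -2 + \left(8 + j\right)^{2}$)
$\frac{1}{w{\left(Y{\left(n \right)} \right)}} = \frac{1}{-2 + \left(8 + 1\right)^{2}} = \frac{1}{-2 + 9^{2}} = \frac{1}{-2 + 81} = \frac{1}{79}$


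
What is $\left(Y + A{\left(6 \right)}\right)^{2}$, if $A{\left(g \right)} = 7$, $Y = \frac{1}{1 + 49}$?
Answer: $\frac{123201}{2500} \approx 49.28$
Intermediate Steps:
$Y = \frac{1}{50} \approx 0.02$
$\left(Y + A{\left(6 \right)}\right)^{2} = \left(\frac{1}{50} + 7\right)^{2} = \left(\frac{351}{50}\right)^{2} = \frac{123201}{2500}$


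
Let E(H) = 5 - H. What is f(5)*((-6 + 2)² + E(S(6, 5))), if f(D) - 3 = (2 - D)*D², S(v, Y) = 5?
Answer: -1152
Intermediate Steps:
f(D) = 3 + D²*(2 - D) (f(D) = 3 + (2 - D)*D² = 3 + D²*(2 - D))
f(5)*((-6 + 2)² + E(S(6, 5))) = (3 - 1*5³ + 2*5²)*((-6 + 2)² + (5 - 1*5)) = (3 - 1*125 + 2*25)*((-4)² + (5 - 5)) = (3 - 125 + 50)*(16 + 0) = -72*16 = -1152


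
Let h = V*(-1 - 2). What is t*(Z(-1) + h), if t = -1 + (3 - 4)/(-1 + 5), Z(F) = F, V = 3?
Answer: 25/2 ≈ 12.500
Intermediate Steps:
h = -9 (h = 3*(-1 - 2) = 3*(-3) = -9)
t = -5/4 (t = -1 - 1/4 = -1 - 1*¼ = -1 - ¼ = -5/4 ≈ -1.2500)
t*(Z(-1) + h) = -5*(-1 - 9)/4 = -5/4*(-10) = 25/2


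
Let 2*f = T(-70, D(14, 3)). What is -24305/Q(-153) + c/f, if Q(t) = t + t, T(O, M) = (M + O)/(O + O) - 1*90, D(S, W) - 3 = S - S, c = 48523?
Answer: -3852836075/3835098 ≈ -1004.6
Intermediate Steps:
D(S, W) = 3 (D(S, W) = 3 + (S - S) = 3 + 0 = 3)
T(O, M) = -90 + (M + O)/(2*O) (T(O, M) = (M + O)/((2*O)) - 90 = (M + O)*(1/(2*O)) - 90 = (M + O)/(2*O) - 90 = -90 + (M + O)/(2*O))
Q(t) = 2*t
f = -12533/280 (f = ((½)*(3 - 179*(-70))/(-70))/2 = ((½)*(-1/70)*(3 + 12530))/2 = ((½)*(-1/70)*12533)/2 = (½)*(-12533/140) = -12533/280 ≈ -44.761)
-24305/Q(-153) + c/f = -24305/(2*(-153)) + 48523/(-12533/280) = -24305/(-306) + 48523*(-280/12533) = -24305*(-1/306) - 13586440/12533 = 24305/306 - 13586440/12533 = -3852836075/3835098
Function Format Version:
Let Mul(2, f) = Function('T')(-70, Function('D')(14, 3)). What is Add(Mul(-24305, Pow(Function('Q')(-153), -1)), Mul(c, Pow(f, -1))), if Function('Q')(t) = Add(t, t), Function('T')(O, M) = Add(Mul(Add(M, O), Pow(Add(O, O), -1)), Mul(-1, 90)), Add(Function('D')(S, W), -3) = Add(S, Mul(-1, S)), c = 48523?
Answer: Rational(-3852836075, 3835098) ≈ -1004.6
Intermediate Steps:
Function('D')(S, W) = 3 (Function('D')(S, W) = Add(3, Add(S, Mul(-1, S))) = Add(3, 0) = 3)
Function('T')(O, M) = Add(-90, Mul(Rational(1, 2), Pow(O, -1), Add(M, O))) (Function('T')(O, M) = Add(Mul(Add(M, O), Pow(Mul(2, O), -1)), -90) = Add(Mul(Add(M, O), Mul(Rational(1, 2), Pow(O, -1))), -90) = Add(Mul(Rational(1, 2), Pow(O, -1), Add(M, O)), -90) = Add(-90, Mul(Rational(1, 2), Pow(O, -1), Add(M, O))))
Function('Q')(t) = Mul(2, t)
f = Rational(-12533, 280) (f = Mul(Rational(1, 2), Mul(Rational(1, 2), Pow(-70, -1), Add(3, Mul(-179, -70)))) = Mul(Rational(1, 2), Mul(Rational(1, 2), Rational(-1, 70), Add(3, 12530))) = Mul(Rational(1, 2), Mul(Rational(1, 2), Rational(-1, 70), 12533)) = Mul(Rational(1, 2), Rational(-12533, 140)) = Rational(-12533, 280) ≈ -44.761)
Add(Mul(-24305, Pow(Function('Q')(-153), -1)), Mul(c, Pow(f, -1))) = Add(Mul(-24305, Pow(Mul(2, -153), -1)), Mul(48523, Pow(Rational(-12533, 280), -1))) = Add(Mul(-24305, Pow(-306, -1)), Mul(48523, Rational(-280, 12533))) = Add(Mul(-24305, Rational(-1, 306)), Rational(-13586440, 12533)) = Add(Rational(24305, 306), Rational(-13586440, 12533)) = Rational(-3852836075, 3835098)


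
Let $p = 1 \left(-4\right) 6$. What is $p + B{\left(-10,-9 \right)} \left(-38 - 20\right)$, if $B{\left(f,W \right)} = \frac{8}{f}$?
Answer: $\frac{112}{5} \approx 22.4$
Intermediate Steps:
$p = -24$ ($p = \left(-4\right) 6 = -24$)
$p + B{\left(-10,-9 \right)} \left(-38 - 20\right) = -24 + \frac{8}{-10} \left(-38 - 20\right) = -24 + 8 \left(- \frac{1}{10}\right) \left(-38 - 20\right) = -24 - - \frac{232}{5} = -24 + \frac{232}{5} = \frac{112}{5}$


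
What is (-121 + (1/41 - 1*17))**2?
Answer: 32001649/1681 ≈ 19037.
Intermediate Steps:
(-121 + (1/41 - 1*17))**2 = (-121 + (1/41 - 17))**2 = (-121 - 696/41)**2 = (-5657/41)**2 = 32001649/1681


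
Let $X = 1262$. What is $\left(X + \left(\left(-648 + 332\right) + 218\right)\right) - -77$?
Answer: $1241$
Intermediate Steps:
$\left(X + \left(\left(-648 + 332\right) + 218\right)\right) - -77 = \left(1262 + \left(\left(-648 + 332\right) + 218\right)\right) - -77 = \left(1262 + \left(-316 + 218\right)\right) + 77 = \left(1262 - 98\right) + 77 = 1164 + 77 = 1241$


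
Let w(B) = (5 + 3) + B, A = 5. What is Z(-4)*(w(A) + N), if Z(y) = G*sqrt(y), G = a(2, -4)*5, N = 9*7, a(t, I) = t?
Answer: 1520*I ≈ 1520.0*I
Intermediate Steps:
N = 63
w(B) = 8 + B
G = 10 (G = 2*5 = 10)
Z(y) = 10*sqrt(y)
Z(-4)*(w(A) + N) = (10*sqrt(-4))*((8 + 5) + 63) = (10*(2*I))*(13 + 63) = (20*I)*76 = 1520*I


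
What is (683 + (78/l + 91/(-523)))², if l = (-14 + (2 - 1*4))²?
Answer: 2091370183713001/4481499136 ≈ 4.6667e+5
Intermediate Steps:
l = 256 (l = (-14 + (2 - 4))² = (-14 - 2)² = (-16)² = 256)
(683 + (78/l + 91/(-523)))² = (683 + (78/256 + 91/(-523)))² = (683 + (78*(1/256) + 91*(-1/523)))² = (683 + (39/128 - 91/523))² = (683 + 8749/66944)² = (45731501/66944)² = 2091370183713001/4481499136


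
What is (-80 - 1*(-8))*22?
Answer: -1584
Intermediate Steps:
(-80 - 1*(-8))*22 = (-80 + 8)*22 = -72*22 = -1584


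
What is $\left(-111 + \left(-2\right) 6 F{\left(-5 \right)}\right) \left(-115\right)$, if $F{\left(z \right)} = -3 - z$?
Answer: $15525$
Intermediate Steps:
$\left(-111 + \left(-2\right) 6 F{\left(-5 \right)}\right) \left(-115\right) = \left(-111 + \left(-2\right) 6 \left(-3 - -5\right)\right) \left(-115\right) = \left(-111 - 12 \left(-3 + 5\right)\right) \left(-115\right) = \left(-111 - 24\right) \left(-115\right) = \left(-135\right) \left(-115\right) = 15525$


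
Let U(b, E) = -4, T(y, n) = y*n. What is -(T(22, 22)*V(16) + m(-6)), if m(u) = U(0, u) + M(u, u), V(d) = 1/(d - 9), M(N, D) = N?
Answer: -414/7 ≈ -59.143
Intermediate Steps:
V(d) = 1/(-9 + d)
T(y, n) = n*y
m(u) = -4 + u
-(T(22, 22)*V(16) + m(-6)) = -((22*22)/(-9 + 16) + (-4 - 6)) = -(484/7 - 10) = -1*414/7 = -414/7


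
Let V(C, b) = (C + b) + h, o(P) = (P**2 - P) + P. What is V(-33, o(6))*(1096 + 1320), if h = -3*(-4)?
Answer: 36240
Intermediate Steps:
o(P) = P**2
h = 12
V(C, b) = 12 + C + b (V(C, b) = (C + b) + 12 = 12 + C + b)
V(-33, o(6))*(1096 + 1320) = (12 - 33 + 6**2)*(1096 + 1320) = (12 - 33 + 36)*2416 = 15*2416 = 36240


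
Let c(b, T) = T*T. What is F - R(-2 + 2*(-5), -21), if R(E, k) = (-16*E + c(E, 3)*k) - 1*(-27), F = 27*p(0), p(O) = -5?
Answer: -165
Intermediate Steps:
c(b, T) = T²
F = -135 (F = 27*(-5) = -135)
R(E, k) = 27 - 16*E + 9*k (R(E, k) = (-16*E + 3²*k) - 1*(-27) = (-16*E + 9*k) + 27 = 27 - 16*E + 9*k)
F - R(-2 + 2*(-5), -21) = -135 - (27 - 16*(-2 + 2*(-5)) + 9*(-21)) = -135 - (27 - 16*(-2 - 10) - 189) = -135 - (27 - 16*(-12) - 189) = -135 - (27 + 192 - 189) = -135 - 1*30 = -135 - 30 = -165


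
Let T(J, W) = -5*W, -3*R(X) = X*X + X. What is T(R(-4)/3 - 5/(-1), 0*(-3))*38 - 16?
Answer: -16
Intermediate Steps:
R(X) = -X/3 - X²/3 (R(X) = -(X*X + X)/3 = -(X² + X)/3 = -(X + X²)/3 = -X/3 - X²/3)
T(R(-4)/3 - 5/(-1), 0*(-3))*38 - 16 = -0*(-3)*38 - 16 = -5*0*38 - 16 = 0*38 - 16 = 0 - 16 = -16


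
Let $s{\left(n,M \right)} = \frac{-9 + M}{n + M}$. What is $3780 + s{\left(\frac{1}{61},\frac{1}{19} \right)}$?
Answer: $\frac{29203}{8} \approx 3650.4$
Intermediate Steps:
$s{\left(n,M \right)} = \frac{-9 + M}{M + n}$
$3780 + s{\left(\frac{1}{61},\frac{1}{19} \right)} = 3780 + \frac{-9 + \frac{1}{19}}{\frac{1}{19} + \frac{1}{61}} = 3780 + \frac{1}{\frac{80}{1159}} \left(- \frac{170}{19}\right) = 3780 + \frac{1159}{80} \left(- \frac{170}{19}\right) = 3780 - \frac{1037}{8} = \frac{29203}{8}$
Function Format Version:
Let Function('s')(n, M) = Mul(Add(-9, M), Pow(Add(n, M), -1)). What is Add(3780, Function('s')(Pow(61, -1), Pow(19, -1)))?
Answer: Rational(29203, 8) ≈ 3650.4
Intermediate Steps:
Function('s')(n, M) = Mul(Pow(Add(M, n), -1), Add(-9, M)) (Function('s')(n, M) = Mul(Add(-9, M), Pow(Add(M, n), -1)) = Mul(Pow(Add(M, n), -1), Add(-9, M)))
Add(3780, Function('s')(Pow(61, -1), Pow(19, -1))) = Add(3780, Mul(Pow(Add(Pow(19, -1), Pow(61, -1)), -1), Add(-9, Pow(19, -1)))) = Add(3780, Mul(Pow(Add(Rational(1, 19), Rational(1, 61)), -1), Add(-9, Rational(1, 19)))) = Add(3780, Mul(Pow(Rational(80, 1159), -1), Rational(-170, 19))) = Add(3780, Mul(Rational(1159, 80), Rational(-170, 19))) = Add(3780, Rational(-1037, 8)) = Rational(29203, 8)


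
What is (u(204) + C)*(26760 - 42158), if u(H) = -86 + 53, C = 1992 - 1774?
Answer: -2848630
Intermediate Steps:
C = 218
u(H) = -33
(u(204) + C)*(26760 - 42158) = (-33 + 218)*(26760 - 42158) = 185*(-15398) = -2848630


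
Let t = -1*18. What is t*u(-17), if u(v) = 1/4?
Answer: -9/2 ≈ -4.5000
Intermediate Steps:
u(v) = 1/4
t = -18
t*u(-17) = -18*1/4 = -9/2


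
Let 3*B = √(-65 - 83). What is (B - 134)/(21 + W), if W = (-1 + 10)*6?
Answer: -134/75 + 2*I*√37/225 ≈ -1.7867 + 0.054069*I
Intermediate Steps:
W = 54 (W = 9*6 = 54)
B = 2*I*√37/3 (B = √(-65 - 83)/3 = √(-148)/3 = (2*I*√37)/3 = 2*I*√37/3 ≈ 4.0552*I)
(B - 134)/(21 + W) = (2*I*√37/3 - 134)/(21 + 54) = (-134 + 2*I*√37/3)/75 = (-134 + 2*I*√37/3)*(1/75) = -134/75 + 2*I*√37/225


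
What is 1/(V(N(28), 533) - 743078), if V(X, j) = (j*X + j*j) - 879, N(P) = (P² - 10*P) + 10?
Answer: -1/185906 ≈ -5.3791e-6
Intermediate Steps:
N(P) = 10 + P² - 10*P
V(X, j) = -879 + j² + X*j (V(X, j) = (X*j + j²) - 879 = (j² + X*j) - 879 = -879 + j² + X*j)
1/(V(N(28), 533) - 743078) = 1/((-879 + 533² + (10 + 28² - 10*28)*533) - 743078) = 1/((-879 + 284089 + (10 + 784 - 280)*533) - 743078) = 1/((-879 + 284089 + 514*533) - 743078) = 1/((-879 + 284089 + 273962) - 743078) = 1/(557172 - 743078) = 1/(-185906) = -1/185906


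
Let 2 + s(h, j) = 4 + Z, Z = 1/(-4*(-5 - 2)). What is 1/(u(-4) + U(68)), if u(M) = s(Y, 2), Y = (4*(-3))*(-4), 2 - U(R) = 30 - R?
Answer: 28/1177 ≈ 0.023789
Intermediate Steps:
U(R) = -28 + R (U(R) = 2 - (30 - R) = 2 + (-30 + R) = -28 + R)
Z = 1/28 (Z = 1/(-4*(-7)) = 1/28 ≈ 0.035714)
Y = 48 (Y = -12*(-4) = 48)
s(h, j) = 57/28 (s(h, j) = -2 + (4 + 1/28) = -2 + 113/28 = 57/28)
u(M) = 57/28
1/(u(-4) + U(68)) = 1/(57/28 + (-28 + 68)) = 1/(57/28 + 40) = 1/(1177/28) = 28/1177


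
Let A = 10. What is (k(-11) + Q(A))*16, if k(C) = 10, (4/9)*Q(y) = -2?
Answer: 88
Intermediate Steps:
Q(y) = -9/2 (Q(y) = (9/4)*(-2) = -9/2)
(k(-11) + Q(A))*16 = (10 - 9/2)*16 = (11/2)*16 = 88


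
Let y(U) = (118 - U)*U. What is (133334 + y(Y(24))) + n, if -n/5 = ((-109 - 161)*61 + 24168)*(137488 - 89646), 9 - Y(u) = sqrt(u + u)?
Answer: -1841304313 - 400*sqrt(3) ≈ -1.8413e+9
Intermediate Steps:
Y(u) = 9 - sqrt(2)*sqrt(u) (Y(u) = 9 - sqrt(u + u) = 9 - sqrt(2*u) = 9 - sqrt(2)*sqrt(u))
y(U) = U*(118 - U)
n = -1841438580 (n = -5*((-109 - 161)*61 + 24168)*(137488 - 89646) = -5*(-270*61 + 24168)*47842 = -5*(-16470 + 24168)*47842 = -38490*47842 = -5*368287716 = -1841438580)
(133334 + y(Y(24))) + n = (133334 + (9 - sqrt(2)*sqrt(24))*(118 - (9 - sqrt(2)*sqrt(24)))) - 1841438580 = (133334 + (9 - sqrt(2)*2*sqrt(6))*(118 - (9 - sqrt(2)*2*sqrt(6)))) - 1841438580 = (133334 + (9 - 4*sqrt(3))*(118 - (9 - 4*sqrt(3)))) - 1841438580 = (133334 + (9 - 4*sqrt(3))*(118 + (-9 + 4*sqrt(3)))) - 1841438580 = (133334 + (9 - 4*sqrt(3))*(109 + 4*sqrt(3))) - 1841438580 = -1841305246 + (9 - 4*sqrt(3))*(109 + 4*sqrt(3))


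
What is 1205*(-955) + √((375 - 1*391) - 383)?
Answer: -1150775 + I*√399 ≈ -1.1508e+6 + 19.975*I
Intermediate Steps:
1205*(-955) + √((375 - 1*391) - 383) = -1150775 + √((375 - 391) - 383) = -1150775 + √(-16 - 383) = -1150775 + √(-399) = -1150775 + I*√399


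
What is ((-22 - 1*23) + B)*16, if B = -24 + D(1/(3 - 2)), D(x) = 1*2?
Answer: -1072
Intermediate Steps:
D(x) = 2
B = -22 (B = -24 + 2 = -22)
((-22 - 1*23) + B)*16 = ((-22 - 1*23) - 22)*16 = ((-22 - 23) - 22)*16 = (-45 - 22)*16 = -67*16 = -1072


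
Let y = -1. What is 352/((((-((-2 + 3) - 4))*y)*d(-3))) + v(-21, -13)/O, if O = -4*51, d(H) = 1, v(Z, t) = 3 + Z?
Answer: -11959/102 ≈ -117.25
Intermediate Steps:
O = -204
352/((((-((-2 + 3) - 4))*y)*d(-3))) + v(-21, -13)/O = 352/(((-((-2 + 3) - 4)*(-1))*1)) + (3 - 21)/(-204) = 352/(((-(1 - 4)*(-1))*1)) - 18*(-1/204) = 352/(((-1*(-3)*(-1))*1)) + 3/34 = 352/(((3*(-1))*1)) + 3/34 = 352/((-3*1)) + 3/34 = 352/(-3) + 3/34 = 352*(-⅓) + 3/34 = -352/3 + 3/34 = -11959/102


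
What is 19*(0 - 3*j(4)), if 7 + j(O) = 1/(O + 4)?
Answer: 3135/8 ≈ 391.88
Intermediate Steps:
j(O) = -7 + 1/(4 + O) (j(O) = -7 + 1/(O + 4) = -7 + 1/(4 + O))
19*(0 - 3*j(4)) = 19*(0 - 3*(-27 - 7*4)/(4 + 4)) = 19*(0 - 3*(-27 - 28)/8) = 19*(0 - 3*(-55)/8) = 19*(0 - 3*(-55/8)) = 19*(0 + 165/8) = 19*(165/8) = 3135/8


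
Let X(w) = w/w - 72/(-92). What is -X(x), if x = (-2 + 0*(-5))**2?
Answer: -41/23 ≈ -1.7826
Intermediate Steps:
x = 4 (x = (-2 + 0)**2 = (-2)**2 = 4)
X(w) = 41/23 (X(w) = 1 - 72*(-1/92) = 1 + 18/23 = 41/23)
-X(x) = -1*41/23 = -41/23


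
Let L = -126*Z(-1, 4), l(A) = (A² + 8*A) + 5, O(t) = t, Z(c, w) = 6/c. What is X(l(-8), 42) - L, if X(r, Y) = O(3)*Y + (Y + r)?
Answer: -583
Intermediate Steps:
l(A) = 5 + A² + 8*A
X(r, Y) = r + 4*Y (X(r, Y) = 3*Y + (Y + r) = r + 4*Y)
L = 756 (L = -756/(-1) = -756*(-1) = -126*(-6) = 756)
X(l(-8), 42) - L = ((5 + (-8)² + 8*(-8)) + 4*42) - 1*756 = ((5 + 64 - 64) + 168) - 756 = (5 + 168) - 756 = 173 - 756 = -583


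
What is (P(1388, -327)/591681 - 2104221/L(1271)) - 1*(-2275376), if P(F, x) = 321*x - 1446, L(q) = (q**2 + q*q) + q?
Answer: 1450478493638869626/637467839731 ≈ 2.2754e+6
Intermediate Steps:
L(q) = q + 2*q**2 (L(q) = (q**2 + q**2) + q = 2*q**2 + q = q + 2*q**2)
P(F, x) = -1446 + 321*x
(P(1388, -327)/591681 - 2104221/L(1271)) - 1*(-2275376) = ((-1446 + 321*(-327))/591681 - 2104221*1/(1271*(1 + 2*1271))) - 1*(-2275376) = ((-1446 - 104967)*(1/591681) - 2104221*1/(1271*(1 + 2542))) + 2275376 = (-106413*1/591681 - 2104221/(1271*2543)) + 2275376 = (-35471/197227 - 2104221/3232153) + 2275376 = -529656894230/637467839731 + 2275376 = 1450478493638869626/637467839731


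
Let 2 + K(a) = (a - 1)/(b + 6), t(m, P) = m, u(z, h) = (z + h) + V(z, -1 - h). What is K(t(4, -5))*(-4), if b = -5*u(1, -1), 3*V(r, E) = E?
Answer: 6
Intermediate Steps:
V(r, E) = E/3
u(z, h) = -1/3 + z + 2*h/3 (u(z, h) = (z + h) + (-1 - h)/3 = (h + z) + (-1/3 - h/3) = -1/3 + z + 2*h/3)
b = 0 (b = -5*(-1/3 + 1 + (2/3)*(-1)) = -5*(-1/3 + 1 - 2/3) = -5*0 = 0)
K(a) = -13/6 + a/6 (K(a) = -2 + (a - 1)/(0 + 6) = -2 + (-1 + a)/6 = -2 + (-1 + a)*(1/6) = -2 + (-1/6 + a/6) = -13/6 + a/6)
K(t(4, -5))*(-4) = (-13/6 + (1/6)*4)*(-4) = (-13/6 + 2/3)*(-4) = -3/2*(-4) = 6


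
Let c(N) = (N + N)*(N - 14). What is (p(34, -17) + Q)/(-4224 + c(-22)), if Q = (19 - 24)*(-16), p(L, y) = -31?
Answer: -49/2640 ≈ -0.018561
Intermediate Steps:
c(N) = 2*N*(-14 + N) (c(N) = (2*N)*(-14 + N) = 2*N*(-14 + N))
Q = 80 (Q = -5*(-16) = 80)
(p(34, -17) + Q)/(-4224 + c(-22)) = (-31 + 80)/(-4224 + 2*(-22)*(-14 - 22)) = 49/(-4224 + 2*(-22)*(-36)) = 49/(-4224 + 1584) = 49/(-2640) = 49*(-1/2640) = -49/2640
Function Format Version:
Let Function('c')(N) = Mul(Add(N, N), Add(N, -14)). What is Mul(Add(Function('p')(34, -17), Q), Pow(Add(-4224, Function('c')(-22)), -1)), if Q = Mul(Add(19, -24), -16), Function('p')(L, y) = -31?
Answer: Rational(-49, 2640) ≈ -0.018561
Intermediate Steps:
Function('c')(N) = Mul(2, N, Add(-14, N)) (Function('c')(N) = Mul(Mul(2, N), Add(-14, N)) = Mul(2, N, Add(-14, N)))
Q = 80 (Q = Mul(-5, -16) = 80)
Mul(Add(Function('p')(34, -17), Q), Pow(Add(-4224, Function('c')(-22)), -1)) = Mul(Add(-31, 80), Pow(Add(-4224, Mul(2, -22, Add(-14, -22))), -1)) = Mul(49, Pow(Add(-4224, Mul(2, -22, -36)), -1)) = Mul(49, Pow(Add(-4224, 1584), -1)) = Mul(49, Pow(-2640, -1)) = Mul(49, Rational(-1, 2640)) = Rational(-49, 2640)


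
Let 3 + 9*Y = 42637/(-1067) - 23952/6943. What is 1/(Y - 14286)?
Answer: -66673629/952843273912 ≈ -6.9973e-5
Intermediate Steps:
Y = -343810018/66673629 (Y = -⅓ + (42637/(-1067) - 23952/6943)/9 = -⅓ + (42637*(-1/1067) - 23952*1/6943)/9 = -⅓ + (-42637/1067 - 23952/6943)/9 = -⅓ + (⅑)*(-321585475/7408181) = -⅓ - 321585475/66673629 = -343810018/66673629 ≈ -5.1566)
1/(Y - 14286) = 1/(-343810018/66673629 - 14286) = 1/(-952843273912/66673629) = -66673629/952843273912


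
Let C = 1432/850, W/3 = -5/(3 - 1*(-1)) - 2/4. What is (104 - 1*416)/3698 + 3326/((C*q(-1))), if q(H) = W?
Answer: -2614240354/6950391 ≈ -376.13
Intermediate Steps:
W = -21/4 (W = 3*(-5/(3 - 1*(-1)) - 2/4) = 3*(-5/(3 + 1) - 2*1/4) = 3*(-5/4 - 1/2) = 3*(-7/4) = -21/4 ≈ -5.2500)
q(H) = -21/4
C = 716/425 (C = 1432*(1/850) = 716/425 ≈ 1.6847)
(104 - 1*416)/3698 + 3326/((C*q(-1))) = (104 - 1*416)/3698 + 3326/(((716/425)*(-21/4))) = (104 - 416)*(1/3698) + 3326/(-3759/425) = -312*1/3698 + 3326*(-425/3759) = -156/1849 - 1413550/3759 = -2614240354/6950391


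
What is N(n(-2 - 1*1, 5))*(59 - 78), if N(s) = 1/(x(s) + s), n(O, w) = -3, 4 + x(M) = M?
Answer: 19/10 ≈ 1.9000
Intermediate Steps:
x(M) = -4 + M
N(s) = 1/(-4 + 2*s) (N(s) = 1/((-4 + s) + s) = 1/(-4 + 2*s))
N(n(-2 - 1*1, 5))*(59 - 78) = (1/(2*(-2 - 3)))*(59 - 78) = ((½)/(-5))*(-19) = ((½)*(-⅕))*(-19) = -⅒*(-19) = 19/10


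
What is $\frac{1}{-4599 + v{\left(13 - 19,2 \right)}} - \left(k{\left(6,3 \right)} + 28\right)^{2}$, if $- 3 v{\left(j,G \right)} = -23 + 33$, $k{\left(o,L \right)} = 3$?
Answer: $- \frac{13268530}{13807} \approx -961.0$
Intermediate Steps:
$v{\left(j,G \right)} = - \frac{10}{3}$ ($v{\left(j,G \right)} = - \frac{-23 + 33}{3} = \left(- \frac{1}{3}\right) 10 = - \frac{10}{3}$)
$\frac{1}{-4599 + v{\left(13 - 19,2 \right)}} - \left(k{\left(6,3 \right)} + 28\right)^{2} = \frac{1}{-4599 - \frac{10}{3}} - \left(3 + 28\right)^{2} = \frac{1}{- \frac{13807}{3}} - 31^{2} = - \frac{3}{13807} - 961 = - \frac{13268530}{13807}$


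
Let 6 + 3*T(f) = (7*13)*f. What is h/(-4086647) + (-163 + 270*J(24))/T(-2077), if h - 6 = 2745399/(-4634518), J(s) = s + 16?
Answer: -130509082208433/773016195561358 ≈ -0.16883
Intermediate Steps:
J(s) = 16 + s
h = 25061709/4634518 (h = 6 + 2745399/(-4634518) = 6 + 2745399*(-1/4634518) = 6 - 2745399/4634518 = 25061709/4634518 ≈ 5.4076)
T(f) = -2 + 91*f/3 (T(f) = -2 + ((7*13)*f)/3 = -2 + (91*f)/3 = -2 + 91*f/3)
h/(-4086647) + (-163 + 270*J(24))/T(-2077) = (25061709/4634518)/(-4086647) + (-163 + 270*(16 + 24))/(-2 + (91/3)*(-2077)) = (25061709/4634518)*(-1/4086647) + (-163 + 270*40)/(-2 - 189007/3) = -59529/44987266226 + (-163 + 10800)/(-189013/3) = -59529/44987266226 + 10637*(-3/189013) = -59529/44987266226 - 2901/17183 = -130509082208433/773016195561358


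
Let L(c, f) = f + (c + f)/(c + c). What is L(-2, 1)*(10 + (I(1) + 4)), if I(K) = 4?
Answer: 45/2 ≈ 22.500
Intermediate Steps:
L(c, f) = f + (c + f)/(2*c) (L(c, f) = f + (c + f)/((2*c)) = f + (c + f)*(1/(2*c)) = f + (c + f)/(2*c))
L(-2, 1)*(10 + (I(1) + 4)) = (1/2 + 1 + (1/2)*1/(-2))*(10 + (4 + 4)) = (1/2 + 1 + (1/2)*1*(-1/2))*(10 + 8) = (1/2 + 1 - 1/4)*18 = (5/4)*18 = 45/2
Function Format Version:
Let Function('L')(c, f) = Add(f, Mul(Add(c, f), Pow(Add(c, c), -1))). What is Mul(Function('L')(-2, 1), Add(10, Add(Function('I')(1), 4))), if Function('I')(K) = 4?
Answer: Rational(45, 2) ≈ 22.500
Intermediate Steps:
Function('L')(c, f) = Add(f, Mul(Rational(1, 2), Pow(c, -1), Add(c, f))) (Function('L')(c, f) = Add(f, Mul(Add(c, f), Pow(Mul(2, c), -1))) = Add(f, Mul(Add(c, f), Mul(Rational(1, 2), Pow(c, -1)))) = Add(f, Mul(Rational(1, 2), Pow(c, -1), Add(c, f))))
Mul(Function('L')(-2, 1), Add(10, Add(Function('I')(1), 4))) = Mul(Add(Rational(1, 2), 1, Mul(Rational(1, 2), 1, Pow(-2, -1))), Add(10, Add(4, 4))) = Mul(Add(Rational(1, 2), 1, Mul(Rational(1, 2), 1, Rational(-1, 2))), Add(10, 8)) = Mul(Add(Rational(1, 2), 1, Rational(-1, 4)), 18) = Mul(Rational(5, 4), 18) = Rational(45, 2)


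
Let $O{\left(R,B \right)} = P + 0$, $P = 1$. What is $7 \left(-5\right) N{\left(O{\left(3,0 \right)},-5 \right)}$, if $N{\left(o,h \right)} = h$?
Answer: $175$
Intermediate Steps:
$O{\left(R,B \right)} = 1$ ($O{\left(R,B \right)} = 1 + 0 = 1$)
$7 \left(-5\right) N{\left(O{\left(3,0 \right)},-5 \right)} = 7 \left(-5\right) \left(-5\right) = \left(-35\right) \left(-5\right) = 175$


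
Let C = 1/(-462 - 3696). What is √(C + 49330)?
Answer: √94762732218/1386 ≈ 222.10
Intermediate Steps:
C = -1/4158 (C = 1/(-4158) = -1/4158 ≈ -0.00024050)
√(C + 49330) = √(-1/4158 + 49330) = √(205114139/4158) = √94762732218/1386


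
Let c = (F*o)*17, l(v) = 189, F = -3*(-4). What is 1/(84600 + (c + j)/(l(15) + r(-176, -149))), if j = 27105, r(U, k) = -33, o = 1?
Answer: 52/4408303 ≈ 1.1796e-5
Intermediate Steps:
F = 12
c = 204 (c = (12*1)*17 = 12*17 = 204)
1/(84600 + (c + j)/(l(15) + r(-176, -149))) = 1/(84600 + (204 + 27105)/(189 - 33)) = 1/(84600 + 27309/156) = 1/(84600 + 27309*(1/156)) = 1/(84600 + 9103/52) = 1/(4408303/52) = 52/4408303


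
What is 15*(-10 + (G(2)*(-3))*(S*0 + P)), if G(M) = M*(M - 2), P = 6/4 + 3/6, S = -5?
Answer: -150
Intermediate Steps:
P = 2 (P = 6*(¼) + 3*(⅙) = 3/2 + ½ = 2)
G(M) = M*(-2 + M)
15*(-10 + (G(2)*(-3))*(S*0 + P)) = 15*(-10 + ((2*(-2 + 2))*(-3))*(-5*0 + 2)) = 15*(-10 + ((2*0)*(-3))*(0 + 2)) = 15*(-10 + (0*(-3))*2) = 15*(-10 + 0*2) = 15*(-10 + 0) = 15*(-10) = -150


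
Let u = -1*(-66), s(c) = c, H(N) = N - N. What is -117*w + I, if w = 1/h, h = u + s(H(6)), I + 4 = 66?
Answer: 1325/22 ≈ 60.227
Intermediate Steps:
H(N) = 0
I = 62 (I = -4 + 66 = 62)
u = 66
h = 66 (h = 66 + 0 = 66)
w = 1/66 ≈ 0.015152
-117*w + I = -117*1/66 + 62 = -39/22 + 62 = 1325/22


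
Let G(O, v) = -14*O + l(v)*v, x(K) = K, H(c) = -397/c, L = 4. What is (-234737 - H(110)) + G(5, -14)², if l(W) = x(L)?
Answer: -24074313/110 ≈ -2.1886e+5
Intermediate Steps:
l(W) = 4
G(O, v) = -14*O + 4*v
(-234737 - H(110)) + G(5, -14)² = (-234737 - (-397)/110) + (-14*5 + 4*(-14))² = (-234737 - (-397)/110) + (-70 - 56)² = (-234737 - 1*(-397/110)) + (-126)² = (-234737 + 397/110) + 15876 = -25820673/110 + 15876 = -24074313/110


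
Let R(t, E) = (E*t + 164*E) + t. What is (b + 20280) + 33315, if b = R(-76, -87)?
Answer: 45863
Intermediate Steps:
R(t, E) = t + 164*E + E*t (R(t, E) = (164*E + E*t) + t = t + 164*E + E*t)
b = -7732 (b = -76 + 164*(-87) - 87*(-76) = -76 - 14268 + 6612 = -7732)
(b + 20280) + 33315 = (-7732 + 20280) + 33315 = 12548 + 33315 = 45863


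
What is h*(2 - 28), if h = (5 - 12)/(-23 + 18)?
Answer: -182/5 ≈ -36.400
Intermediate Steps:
h = 7/5 (h = -7/(-5) = -7*(-⅕) = 7/5 ≈ 1.4000)
h*(2 - 28) = 7*(2 - 28)/5 = (7/5)*(-26) = -182/5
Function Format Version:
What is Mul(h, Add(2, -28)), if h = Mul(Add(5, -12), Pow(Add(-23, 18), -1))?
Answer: Rational(-182, 5) ≈ -36.400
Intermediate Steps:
h = Rational(7, 5) (h = Mul(-7, Pow(-5, -1)) = Mul(-7, Rational(-1, 5)) = Rational(7, 5) ≈ 1.4000)
Mul(h, Add(2, -28)) = Mul(Rational(7, 5), Add(2, -28)) = Mul(Rational(7, 5), -26) = Rational(-182, 5)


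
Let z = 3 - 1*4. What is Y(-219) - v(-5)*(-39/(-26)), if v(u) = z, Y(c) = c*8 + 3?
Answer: -3495/2 ≈ -1747.5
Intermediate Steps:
z = -1 (z = 3 - 4 = -1)
Y(c) = 3 + 8*c (Y(c) = 8*c + 3 = 3 + 8*c)
v(u) = -1
Y(-219) - v(-5)*(-39/(-26)) = (3 + 8*(-219)) - (-1)*(-39/(-26)) = (3 - 1752) - (-1)*(-39*(-1/26)) = -1749 - (-1)*3/2 = -1749 - 1*(-3/2) = -1749 + 3/2 = -3495/2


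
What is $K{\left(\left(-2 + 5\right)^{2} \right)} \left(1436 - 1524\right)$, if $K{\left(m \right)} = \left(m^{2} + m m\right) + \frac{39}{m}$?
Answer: $- \frac{43912}{3} \approx -14637.0$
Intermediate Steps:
$K{\left(m \right)} = 2 m^{2} + \frac{39}{m}$ ($K{\left(m \right)} = \left(m^{2} + m^{2}\right) + \frac{39}{m} = 2 m^{2} + \frac{39}{m}$)
$K{\left(\left(-2 + 5\right)^{2} \right)} \left(1436 - 1524\right) = \frac{39 + 2 \left(\left(-2 + 5\right)^{2}\right)^{3}}{\left(-2 + 5\right)^{2}} \left(1436 - 1524\right) = \frac{39 + 2 \left(3^{2}\right)^{3}}{3^{2}} \left(-88\right) = \frac{39 + 2 \cdot 9^{3}}{9} \left(-88\right) = \frac{39 + 2 \cdot 729}{9} \left(-88\right) = \frac{39 + 1458}{9} \left(-88\right) = \frac{1}{9} \cdot 1497 \left(-88\right) = \frac{499}{3} \left(-88\right) = - \frac{43912}{3}$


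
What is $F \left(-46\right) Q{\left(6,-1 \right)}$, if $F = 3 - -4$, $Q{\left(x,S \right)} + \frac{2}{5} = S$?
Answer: $\frac{2254}{5} \approx 450.8$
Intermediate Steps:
$Q{\left(x,S \right)} = - \frac{2}{5} + S$
$F = 7$ ($F = 3 + 4 = 7$)
$F \left(-46\right) Q{\left(6,-1 \right)} = 7 \left(-46\right) \left(- \frac{2}{5} - 1\right) = \left(-322\right) \left(- \frac{7}{5}\right) = \frac{2254}{5}$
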